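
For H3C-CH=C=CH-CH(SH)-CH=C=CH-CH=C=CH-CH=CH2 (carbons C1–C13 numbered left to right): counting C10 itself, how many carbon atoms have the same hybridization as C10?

3

C10 is sp (two π bonds).
C1: sp3
C2: sp2
C3: sp ✓
C4: sp2
C5: sp3
C6: sp2
C7: sp ✓
C8: sp2
C9: sp2
C10: sp ✓
C11: sp2
C12: sp2
C13: sp2
3 carbons are sp.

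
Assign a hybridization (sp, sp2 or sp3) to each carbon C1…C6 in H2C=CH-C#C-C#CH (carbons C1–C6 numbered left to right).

C1 has 3 σ bonds, plus one π bond: steric number 3 → sp2.
C2 carries 3 σ bonds, plus one π bond, giving a steric number of 3, so it is sp2.
C3: 2 σ bonds, plus two π bonds — 2 electron domains, sp.
C4 — 2 σ bonds, plus two π bonds. Steric number 2, so sp.
C5: 2 σ bonds, plus two π bonds; 2 regions of electron density → sp.
C6 has 2 σ bonds, plus two π bonds: steric number 2 → sp.

C1 sp2, C2 sp2, C3 sp, C4 sp, C5 sp, C6 sp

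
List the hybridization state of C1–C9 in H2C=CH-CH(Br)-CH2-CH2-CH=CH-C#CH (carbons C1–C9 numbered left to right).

C1 (3 σ bonds, plus one π bond) has steric number 3: sp2.
C2: 3 σ bonds, plus one π bond — 3 electron domains, sp2.
C3 carries 4 σ bonds, giving a steric number of 4, so it is sp3.
C4 has 4 σ bonds: steric number 4 → sp3.
C5 is sp3: 4 σ bonds, 4 electron-density regions.
C6 is sp2: 3 σ bonds, plus one π bond, 3 electron-density regions.
C7: 3 σ bonds, plus one π bond — 3 electron domains, sp2.
C8: 2 σ bonds, plus two π bonds; 2 regions of electron density → sp.
C9: 2 σ bonds, plus two π bonds — 2 electron domains, sp.

C1 sp2, C2 sp2, C3 sp3, C4 sp3, C5 sp3, C6 sp2, C7 sp2, C8 sp, C9 sp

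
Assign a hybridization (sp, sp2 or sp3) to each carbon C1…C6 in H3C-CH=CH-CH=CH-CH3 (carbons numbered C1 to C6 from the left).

C1 has 4 σ bonds: steric number 4 → sp3.
C2 (3 σ bonds, plus one π bond) has steric number 3: sp2.
C3 — 3 σ bonds, plus one π bond. Steric number 3, so sp2.
C4 (3 σ bonds, plus one π bond) has steric number 3: sp2.
C5 has 3 σ bonds, plus one π bond: steric number 3 → sp2.
C6 has 4 σ bonds: steric number 4 → sp3.

C1 sp3, C2 sp2, C3 sp2, C4 sp2, C5 sp2, C6 sp3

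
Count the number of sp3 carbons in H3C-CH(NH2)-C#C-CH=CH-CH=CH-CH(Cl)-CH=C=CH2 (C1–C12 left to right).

3

C1: sp3 ✓
C2: sp3 ✓
C3: sp
C4: sp
C5: sp2
C6: sp2
C7: sp2
C8: sp2
C9: sp3 ✓
C10: sp2
C11: sp
C12: sp2
C1, C2, C9 → 3 sp3 carbons.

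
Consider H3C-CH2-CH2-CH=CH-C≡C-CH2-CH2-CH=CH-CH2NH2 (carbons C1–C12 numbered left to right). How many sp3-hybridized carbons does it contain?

6

C1: sp3 ✓
C2: sp3 ✓
C3: sp3 ✓
C4: sp2
C5: sp2
C6: sp
C7: sp
C8: sp3 ✓
C9: sp3 ✓
C10: sp2
C11: sp2
C12: sp3 ✓
C1, C2, C3, C8, C9, C12 → 6 sp3 carbons.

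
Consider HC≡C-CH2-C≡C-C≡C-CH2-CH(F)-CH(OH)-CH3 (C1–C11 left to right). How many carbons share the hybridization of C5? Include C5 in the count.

C5 is sp (two π bonds).
C1: sp ✓
C2: sp ✓
C3: sp3
C4: sp ✓
C5: sp ✓
C6: sp ✓
C7: sp ✓
C8: sp3
C9: sp3
C10: sp3
C11: sp3
6 carbons are sp.

6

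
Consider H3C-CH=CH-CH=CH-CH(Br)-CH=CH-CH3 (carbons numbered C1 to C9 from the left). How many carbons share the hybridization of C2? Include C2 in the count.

C2 is sp2 (one π bond).
C1: sp3
C2: sp2 ✓
C3: sp2 ✓
C4: sp2 ✓
C5: sp2 ✓
C6: sp3
C7: sp2 ✓
C8: sp2 ✓
C9: sp3
6 carbons are sp2.

6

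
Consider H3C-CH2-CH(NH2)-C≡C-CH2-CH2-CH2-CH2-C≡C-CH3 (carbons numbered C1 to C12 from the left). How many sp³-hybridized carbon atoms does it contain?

C1: sp3 ✓
C2: sp3 ✓
C3: sp3 ✓
C4: sp
C5: sp
C6: sp3 ✓
C7: sp3 ✓
C8: sp3 ✓
C9: sp3 ✓
C10: sp
C11: sp
C12: sp3 ✓
C1, C2, C3, C6, C7, C8, C9, C12 → 8 sp3 carbons.

8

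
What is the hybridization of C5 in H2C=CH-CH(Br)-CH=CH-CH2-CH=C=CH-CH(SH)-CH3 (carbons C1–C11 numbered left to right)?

C5 — 3 σ bonds, plus one π bond. Steric number 3, so sp2.

sp²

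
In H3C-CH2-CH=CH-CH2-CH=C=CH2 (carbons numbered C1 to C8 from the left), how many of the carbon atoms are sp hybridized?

C1: sp3
C2: sp3
C3: sp2
C4: sp2
C5: sp3
C6: sp2
C7: sp ✓
C8: sp2
C7 → 1 sp carbon.

1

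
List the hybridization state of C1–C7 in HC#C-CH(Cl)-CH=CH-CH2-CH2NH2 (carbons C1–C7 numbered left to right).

C1 sp, C2 sp, C3 sp3, C4 sp2, C5 sp2, C6 sp3, C7 sp3

C1 (2 σ bonds, plus two π bonds) has steric number 2: sp.
C2 — 2 σ bonds, plus two π bonds. Steric number 2, so sp.
C3: 4 σ bonds; 4 regions of electron density → sp3.
C4 is sp2: 3 σ bonds, plus one π bond, 3 electron-density regions.
C5 — 3 σ bonds, plus one π bond. Steric number 3, so sp2.
C6: 4 σ bonds; 4 regions of electron density → sp3.
C7 — 4 σ bonds. Steric number 4, so sp3.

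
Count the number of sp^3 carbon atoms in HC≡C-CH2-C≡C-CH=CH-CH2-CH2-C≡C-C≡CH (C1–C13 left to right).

3

C1: sp
C2: sp
C3: sp3 ✓
C4: sp
C5: sp
C6: sp2
C7: sp2
C8: sp3 ✓
C9: sp3 ✓
C10: sp
C11: sp
C12: sp
C13: sp
C3, C8, C9 → 3 sp3 carbons.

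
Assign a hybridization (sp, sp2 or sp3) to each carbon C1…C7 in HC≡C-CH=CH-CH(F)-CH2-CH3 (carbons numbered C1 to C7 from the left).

C1: 2 σ bonds, plus two π bonds; 2 regions of electron density → sp.
C2 — 2 σ bonds, plus two π bonds. Steric number 2, so sp.
C3 carries 3 σ bonds, plus one π bond, giving a steric number of 3, so it is sp2.
C4 carries 3 σ bonds, plus one π bond, giving a steric number of 3, so it is sp2.
C5 (4 σ bonds) has steric number 4: sp3.
C6 is sp3: 4 σ bonds, 4 electron-density regions.
C7 has 4 σ bonds: steric number 4 → sp3.

C1 sp, C2 sp, C3 sp2, C4 sp2, C5 sp3, C6 sp3, C7 sp3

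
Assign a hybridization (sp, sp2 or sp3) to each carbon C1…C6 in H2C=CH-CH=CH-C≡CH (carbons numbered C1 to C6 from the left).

C1 sp2, C2 sp2, C3 sp2, C4 sp2, C5 sp, C6 sp

C1 is sp2: 3 σ bonds, plus one π bond, 3 electron-density regions.
C2 is sp2: 3 σ bonds, plus one π bond, 3 electron-density regions.
C3: 3 σ bonds, plus one π bond; 3 regions of electron density → sp2.
C4: 3 σ bonds, plus one π bond; 3 regions of electron density → sp2.
C5 is sp: 2 σ bonds, plus two π bonds, 2 electron-density regions.
C6 (2 σ bonds, plus two π bonds) has steric number 2: sp.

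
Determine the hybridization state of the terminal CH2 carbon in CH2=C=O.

sp2

The terminal CH2 carbon carries 3 σ bonds, plus one π bond, giving a steric number of 3, so it is sp2.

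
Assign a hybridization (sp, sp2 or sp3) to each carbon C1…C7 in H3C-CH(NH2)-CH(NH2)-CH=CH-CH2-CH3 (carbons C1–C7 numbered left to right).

C1 is sp3: 4 σ bonds, 4 electron-density regions.
C2 (4 σ bonds) has steric number 4: sp3.
C3 carries 4 σ bonds, giving a steric number of 4, so it is sp3.
C4 carries 3 σ bonds, plus one π bond, giving a steric number of 3, so it is sp2.
C5: 3 σ bonds, plus one π bond; 3 regions of electron density → sp2.
C6: 4 σ bonds; 4 regions of electron density → sp3.
C7: 4 σ bonds — 4 electron domains, sp3.

C1 sp3, C2 sp3, C3 sp3, C4 sp2, C5 sp2, C6 sp3, C7 sp3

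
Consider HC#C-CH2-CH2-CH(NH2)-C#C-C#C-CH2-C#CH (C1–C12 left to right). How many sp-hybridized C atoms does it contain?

C1: sp ✓
C2: sp ✓
C3: sp3
C4: sp3
C5: sp3
C6: sp ✓
C7: sp ✓
C8: sp ✓
C9: sp ✓
C10: sp3
C11: sp ✓
C12: sp ✓
C1, C2, C6, C7, C8, C9, C11, C12 → 8 sp carbons.

8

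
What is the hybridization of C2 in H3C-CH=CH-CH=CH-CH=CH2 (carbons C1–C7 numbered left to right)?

sp^2

C2 — 3 σ bonds, plus one π bond. Steric number 3, so sp2.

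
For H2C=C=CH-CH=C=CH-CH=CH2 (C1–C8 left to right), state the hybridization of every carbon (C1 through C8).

C1 sp2, C2 sp, C3 sp2, C4 sp2, C5 sp, C6 sp2, C7 sp2, C8 sp2

C1 (3 σ bonds, plus one π bond) has steric number 3: sp2.
C2 — 2 σ bonds, plus two π bonds. Steric number 2, so sp.
C3 (3 σ bonds, plus one π bond) has steric number 3: sp2.
C4 — 3 σ bonds, plus one π bond. Steric number 3, so sp2.
C5 (2 σ bonds, plus two π bonds) has steric number 2: sp.
C6 has 3 σ bonds, plus one π bond: steric number 3 → sp2.
C7 is sp2: 3 σ bonds, plus one π bond, 3 electron-density regions.
C8 has 3 σ bonds, plus one π bond: steric number 3 → sp2.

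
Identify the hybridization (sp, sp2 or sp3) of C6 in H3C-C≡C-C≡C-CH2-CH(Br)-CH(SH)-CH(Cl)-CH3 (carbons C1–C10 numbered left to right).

sp^3

C6 carries 4 σ bonds, giving a steric number of 4, so it is sp3.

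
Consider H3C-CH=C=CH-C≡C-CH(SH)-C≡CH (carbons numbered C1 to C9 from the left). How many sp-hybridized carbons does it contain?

C1: sp3
C2: sp2
C3: sp ✓
C4: sp2
C5: sp ✓
C6: sp ✓
C7: sp3
C8: sp ✓
C9: sp ✓
C3, C5, C6, C8, C9 → 5 sp carbons.

5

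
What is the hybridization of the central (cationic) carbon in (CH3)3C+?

Three σ bonds and an empty p orbital; no lone pair → steric number 3 → sp2 and planar.

sp^2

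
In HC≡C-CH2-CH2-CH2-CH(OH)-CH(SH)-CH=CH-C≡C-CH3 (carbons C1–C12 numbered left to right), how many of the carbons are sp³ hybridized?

6

C1: sp
C2: sp
C3: sp3 ✓
C4: sp3 ✓
C5: sp3 ✓
C6: sp3 ✓
C7: sp3 ✓
C8: sp2
C9: sp2
C10: sp
C11: sp
C12: sp3 ✓
C3, C4, C5, C6, C7, C12 → 6 sp3 carbons.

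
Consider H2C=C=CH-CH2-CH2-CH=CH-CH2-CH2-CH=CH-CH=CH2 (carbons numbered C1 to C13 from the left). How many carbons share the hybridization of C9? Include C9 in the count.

C9 is sp3 (only σ bonds).
C1: sp2
C2: sp
C3: sp2
C4: sp3 ✓
C5: sp3 ✓
C6: sp2
C7: sp2
C8: sp3 ✓
C9: sp3 ✓
C10: sp2
C11: sp2
C12: sp2
C13: sp2
4 carbons are sp3.

4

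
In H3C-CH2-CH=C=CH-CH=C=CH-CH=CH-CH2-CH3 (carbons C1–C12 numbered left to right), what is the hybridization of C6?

C6 (3 σ bonds, plus one π bond) has steric number 3: sp2.

sp²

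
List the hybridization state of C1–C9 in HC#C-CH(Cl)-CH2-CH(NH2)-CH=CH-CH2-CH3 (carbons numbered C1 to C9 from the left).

C1: 2 σ bonds, plus two π bonds — 2 electron domains, sp.
C2 has 2 σ bonds, plus two π bonds: steric number 2 → sp.
C3 is sp3: 4 σ bonds, 4 electron-density regions.
C4 (4 σ bonds) has steric number 4: sp3.
C5 carries 4 σ bonds, giving a steric number of 4, so it is sp3.
C6 — 3 σ bonds, plus one π bond. Steric number 3, so sp2.
C7: 3 σ bonds, plus one π bond — 3 electron domains, sp2.
C8 has 4 σ bonds: steric number 4 → sp3.
C9 is sp3: 4 σ bonds, 4 electron-density regions.

C1 sp, C2 sp, C3 sp3, C4 sp3, C5 sp3, C6 sp2, C7 sp2, C8 sp3, C9 sp3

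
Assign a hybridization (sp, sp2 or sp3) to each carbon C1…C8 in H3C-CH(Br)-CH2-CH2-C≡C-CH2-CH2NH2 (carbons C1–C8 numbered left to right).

C1 sp3, C2 sp3, C3 sp3, C4 sp3, C5 sp, C6 sp, C7 sp3, C8 sp3

C1 carries 4 σ bonds, giving a steric number of 4, so it is sp3.
C2 has 4 σ bonds: steric number 4 → sp3.
C3: 4 σ bonds — 4 electron domains, sp3.
C4 carries 4 σ bonds, giving a steric number of 4, so it is sp3.
C5: 2 σ bonds, plus two π bonds; 2 regions of electron density → sp.
C6 has 2 σ bonds, plus two π bonds: steric number 2 → sp.
C7 (4 σ bonds) has steric number 4: sp3.
C8 — 4 σ bonds. Steric number 4, so sp3.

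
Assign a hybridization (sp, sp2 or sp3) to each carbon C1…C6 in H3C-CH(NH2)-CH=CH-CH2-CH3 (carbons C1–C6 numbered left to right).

C1 sp3, C2 sp3, C3 sp2, C4 sp2, C5 sp3, C6 sp3

C1 carries 4 σ bonds, giving a steric number of 4, so it is sp3.
C2: 4 σ bonds; 4 regions of electron density → sp3.
C3 — 3 σ bonds, plus one π bond. Steric number 3, so sp2.
C4 is sp2: 3 σ bonds, plus one π bond, 3 electron-density regions.
C5: 4 σ bonds — 4 electron domains, sp3.
C6 has 4 σ bonds: steric number 4 → sp3.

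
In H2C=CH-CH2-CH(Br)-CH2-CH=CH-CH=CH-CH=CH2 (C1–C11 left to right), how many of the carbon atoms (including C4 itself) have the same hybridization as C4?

C4 is sp3 (only σ bonds).
C1: sp2
C2: sp2
C3: sp3 ✓
C4: sp3 ✓
C5: sp3 ✓
C6: sp2
C7: sp2
C8: sp2
C9: sp2
C10: sp2
C11: sp2
3 carbons are sp3.

3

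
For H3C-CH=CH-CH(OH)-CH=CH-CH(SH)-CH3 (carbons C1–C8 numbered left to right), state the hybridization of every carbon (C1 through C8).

C1: 4 σ bonds; 4 regions of electron density → sp3.
C2 is sp2: 3 σ bonds, plus one π bond, 3 electron-density regions.
C3 carries 3 σ bonds, plus one π bond, giving a steric number of 3, so it is sp2.
C4 — 4 σ bonds. Steric number 4, so sp3.
C5 is sp2: 3 σ bonds, plus one π bond, 3 electron-density regions.
C6 is sp2: 3 σ bonds, plus one π bond, 3 electron-density regions.
C7 — 4 σ bonds. Steric number 4, so sp3.
C8 — 4 σ bonds. Steric number 4, so sp3.

C1 sp3, C2 sp2, C3 sp2, C4 sp3, C5 sp2, C6 sp2, C7 sp3, C8 sp3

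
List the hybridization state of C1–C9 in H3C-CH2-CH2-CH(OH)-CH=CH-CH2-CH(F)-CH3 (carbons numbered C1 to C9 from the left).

C1 — 4 σ bonds. Steric number 4, so sp3.
C2 (4 σ bonds) has steric number 4: sp3.
C3: 4 σ bonds; 4 regions of electron density → sp3.
C4 (4 σ bonds) has steric number 4: sp3.
C5 has 3 σ bonds, plus one π bond: steric number 3 → sp2.
C6: 3 σ bonds, plus one π bond — 3 electron domains, sp2.
C7 — 4 σ bonds. Steric number 4, so sp3.
C8 (4 σ bonds) has steric number 4: sp3.
C9 carries 4 σ bonds, giving a steric number of 4, so it is sp3.

C1 sp3, C2 sp3, C3 sp3, C4 sp3, C5 sp2, C6 sp2, C7 sp3, C8 sp3, C9 sp3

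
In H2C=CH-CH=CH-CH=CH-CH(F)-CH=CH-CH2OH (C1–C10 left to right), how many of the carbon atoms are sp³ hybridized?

C1: sp2
C2: sp2
C3: sp2
C4: sp2
C5: sp2
C6: sp2
C7: sp3 ✓
C8: sp2
C9: sp2
C10: sp3 ✓
C7, C10 → 2 sp3 carbons.

2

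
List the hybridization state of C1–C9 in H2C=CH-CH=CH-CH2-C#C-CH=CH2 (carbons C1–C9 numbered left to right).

C1 sp2, C2 sp2, C3 sp2, C4 sp2, C5 sp3, C6 sp, C7 sp, C8 sp2, C9 sp2

C1 — 3 σ bonds, plus one π bond. Steric number 3, so sp2.
C2 is sp2: 3 σ bonds, plus one π bond, 3 electron-density regions.
C3 — 3 σ bonds, plus one π bond. Steric number 3, so sp2.
C4 is sp2: 3 σ bonds, plus one π bond, 3 electron-density regions.
C5: 4 σ bonds; 4 regions of electron density → sp3.
C6 (2 σ bonds, plus two π bonds) has steric number 2: sp.
C7 has 2 σ bonds, plus two π bonds: steric number 2 → sp.
C8 is sp2: 3 σ bonds, plus one π bond, 3 electron-density regions.
C9 (3 σ bonds, plus one π bond) has steric number 3: sp2.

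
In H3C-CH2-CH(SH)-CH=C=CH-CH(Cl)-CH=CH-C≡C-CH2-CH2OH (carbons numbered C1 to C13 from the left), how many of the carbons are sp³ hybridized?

C1: sp3 ✓
C2: sp3 ✓
C3: sp3 ✓
C4: sp2
C5: sp
C6: sp2
C7: sp3 ✓
C8: sp2
C9: sp2
C10: sp
C11: sp
C12: sp3 ✓
C13: sp3 ✓
C1, C2, C3, C7, C12, C13 → 6 sp3 carbons.

6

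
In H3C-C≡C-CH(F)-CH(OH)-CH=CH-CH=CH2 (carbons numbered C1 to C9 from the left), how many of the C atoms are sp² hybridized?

4

C1: sp3
C2: sp
C3: sp
C4: sp3
C5: sp3
C6: sp2 ✓
C7: sp2 ✓
C8: sp2 ✓
C9: sp2 ✓
C6, C7, C8, C9 → 4 sp2 carbons.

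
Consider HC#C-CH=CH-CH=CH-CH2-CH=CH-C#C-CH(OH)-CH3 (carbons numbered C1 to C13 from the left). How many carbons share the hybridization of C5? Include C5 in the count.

C5 is sp2 (one π bond).
C1: sp
C2: sp
C3: sp2 ✓
C4: sp2 ✓
C5: sp2 ✓
C6: sp2 ✓
C7: sp3
C8: sp2 ✓
C9: sp2 ✓
C10: sp
C11: sp
C12: sp3
C13: sp3
6 carbons are sp2.

6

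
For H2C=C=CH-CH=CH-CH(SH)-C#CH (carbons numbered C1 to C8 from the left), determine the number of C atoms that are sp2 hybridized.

C1: sp2 ✓
C2: sp
C3: sp2 ✓
C4: sp2 ✓
C5: sp2 ✓
C6: sp3
C7: sp
C8: sp
C1, C3, C4, C5 → 4 sp2 carbons.

4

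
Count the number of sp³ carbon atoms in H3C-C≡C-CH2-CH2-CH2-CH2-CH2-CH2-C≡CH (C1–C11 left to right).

C1: sp3 ✓
C2: sp
C3: sp
C4: sp3 ✓
C5: sp3 ✓
C6: sp3 ✓
C7: sp3 ✓
C8: sp3 ✓
C9: sp3 ✓
C10: sp
C11: sp
C1, C4, C5, C6, C7, C8, C9 → 7 sp3 carbons.

7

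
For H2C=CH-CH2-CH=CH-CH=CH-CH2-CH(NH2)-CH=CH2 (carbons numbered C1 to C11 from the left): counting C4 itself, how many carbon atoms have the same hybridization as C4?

8

C4 is sp2 (one π bond).
C1: sp2 ✓
C2: sp2 ✓
C3: sp3
C4: sp2 ✓
C5: sp2 ✓
C6: sp2 ✓
C7: sp2 ✓
C8: sp3
C9: sp3
C10: sp2 ✓
C11: sp2 ✓
8 carbons are sp2.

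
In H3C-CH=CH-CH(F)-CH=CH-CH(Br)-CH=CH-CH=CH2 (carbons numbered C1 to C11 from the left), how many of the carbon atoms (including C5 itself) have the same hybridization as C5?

C5 is sp2 (one π bond).
C1: sp3
C2: sp2 ✓
C3: sp2 ✓
C4: sp3
C5: sp2 ✓
C6: sp2 ✓
C7: sp3
C8: sp2 ✓
C9: sp2 ✓
C10: sp2 ✓
C11: sp2 ✓
8 carbons are sp2.

8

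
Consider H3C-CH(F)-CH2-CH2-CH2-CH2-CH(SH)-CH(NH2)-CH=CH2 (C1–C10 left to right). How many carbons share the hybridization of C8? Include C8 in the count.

C8 is sp3 (only σ bonds).
C1: sp3 ✓
C2: sp3 ✓
C3: sp3 ✓
C4: sp3 ✓
C5: sp3 ✓
C6: sp3 ✓
C7: sp3 ✓
C8: sp3 ✓
C9: sp2
C10: sp2
8 carbons are sp3.

8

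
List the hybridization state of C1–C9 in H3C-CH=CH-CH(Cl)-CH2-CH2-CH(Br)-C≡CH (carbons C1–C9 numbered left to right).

C1 — 4 σ bonds. Steric number 4, so sp3.
C2 is sp2: 3 σ bonds, plus one π bond, 3 electron-density regions.
C3: 3 σ bonds, plus one π bond — 3 electron domains, sp2.
C4 carries 4 σ bonds, giving a steric number of 4, so it is sp3.
C5: 4 σ bonds; 4 regions of electron density → sp3.
C6: 4 σ bonds; 4 regions of electron density → sp3.
C7: 4 σ bonds — 4 electron domains, sp3.
C8 is sp: 2 σ bonds, plus two π bonds, 2 electron-density regions.
C9 has 2 σ bonds, plus two π bonds: steric number 2 → sp.

C1 sp3, C2 sp2, C3 sp2, C4 sp3, C5 sp3, C6 sp3, C7 sp3, C8 sp, C9 sp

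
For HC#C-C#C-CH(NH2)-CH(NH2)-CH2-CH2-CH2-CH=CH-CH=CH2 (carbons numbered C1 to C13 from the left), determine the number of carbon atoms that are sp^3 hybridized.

5

C1: sp
C2: sp
C3: sp
C4: sp
C5: sp3 ✓
C6: sp3 ✓
C7: sp3 ✓
C8: sp3 ✓
C9: sp3 ✓
C10: sp2
C11: sp2
C12: sp2
C13: sp2
C5, C6, C7, C8, C9 → 5 sp3 carbons.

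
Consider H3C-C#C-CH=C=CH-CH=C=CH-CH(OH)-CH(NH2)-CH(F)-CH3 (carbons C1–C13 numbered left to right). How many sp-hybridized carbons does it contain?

4

C1: sp3
C2: sp ✓
C3: sp ✓
C4: sp2
C5: sp ✓
C6: sp2
C7: sp2
C8: sp ✓
C9: sp2
C10: sp3
C11: sp3
C12: sp3
C13: sp3
C2, C3, C5, C8 → 4 sp carbons.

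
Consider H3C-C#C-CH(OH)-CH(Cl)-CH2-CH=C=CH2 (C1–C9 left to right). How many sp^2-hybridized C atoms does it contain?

2

C1: sp3
C2: sp
C3: sp
C4: sp3
C5: sp3
C6: sp3
C7: sp2 ✓
C8: sp
C9: sp2 ✓
C7, C9 → 2 sp2 carbons.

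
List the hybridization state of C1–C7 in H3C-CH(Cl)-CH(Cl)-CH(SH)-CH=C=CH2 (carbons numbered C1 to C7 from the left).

C1 sp3, C2 sp3, C3 sp3, C4 sp3, C5 sp2, C6 sp, C7 sp2

C1 has 4 σ bonds: steric number 4 → sp3.
C2 — 4 σ bonds. Steric number 4, so sp3.
C3 is sp3: 4 σ bonds, 4 electron-density regions.
C4 carries 4 σ bonds, giving a steric number of 4, so it is sp3.
C5 carries 3 σ bonds, plus one π bond, giving a steric number of 3, so it is sp2.
C6: 2 σ bonds, plus two π bonds; 2 regions of electron density → sp.
C7 (3 σ bonds, plus one π bond) has steric number 3: sp2.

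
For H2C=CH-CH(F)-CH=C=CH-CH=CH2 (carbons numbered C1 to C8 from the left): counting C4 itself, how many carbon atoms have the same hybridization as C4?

6

C4 is sp2 (one π bond).
C1: sp2 ✓
C2: sp2 ✓
C3: sp3
C4: sp2 ✓
C5: sp
C6: sp2 ✓
C7: sp2 ✓
C8: sp2 ✓
6 carbons are sp2.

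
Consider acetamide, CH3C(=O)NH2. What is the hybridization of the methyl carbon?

The methyl carbon — 4 σ bonds. Steric number 4, so sp3.

sp3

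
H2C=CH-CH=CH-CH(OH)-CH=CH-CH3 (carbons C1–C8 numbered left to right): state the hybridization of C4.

C4: 3 σ bonds, plus one π bond; 3 regions of electron density → sp2.

sp^2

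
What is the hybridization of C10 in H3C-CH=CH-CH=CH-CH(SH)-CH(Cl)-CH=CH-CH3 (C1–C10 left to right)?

sp^3

C10: 4 σ bonds — 4 electron domains, sp3.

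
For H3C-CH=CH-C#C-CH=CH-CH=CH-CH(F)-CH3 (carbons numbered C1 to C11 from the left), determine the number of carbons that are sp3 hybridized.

3

C1: sp3 ✓
C2: sp2
C3: sp2
C4: sp
C5: sp
C6: sp2
C7: sp2
C8: sp2
C9: sp2
C10: sp3 ✓
C11: sp3 ✓
C1, C10, C11 → 3 sp3 carbons.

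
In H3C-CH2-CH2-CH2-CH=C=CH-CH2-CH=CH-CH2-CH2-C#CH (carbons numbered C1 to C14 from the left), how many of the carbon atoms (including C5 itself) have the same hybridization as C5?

4

C5 is sp2 (one π bond).
C1: sp3
C2: sp3
C3: sp3
C4: sp3
C5: sp2 ✓
C6: sp
C7: sp2 ✓
C8: sp3
C9: sp2 ✓
C10: sp2 ✓
C11: sp3
C12: sp3
C13: sp
C14: sp
4 carbons are sp2.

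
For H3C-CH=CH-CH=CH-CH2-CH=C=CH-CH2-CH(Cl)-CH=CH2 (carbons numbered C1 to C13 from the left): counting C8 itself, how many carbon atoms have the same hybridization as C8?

1

C8 is sp (two π bonds).
C1: sp3
C2: sp2
C3: sp2
C4: sp2
C5: sp2
C6: sp3
C7: sp2
C8: sp ✓
C9: sp2
C10: sp3
C11: sp3
C12: sp2
C13: sp2
1 carbon is sp.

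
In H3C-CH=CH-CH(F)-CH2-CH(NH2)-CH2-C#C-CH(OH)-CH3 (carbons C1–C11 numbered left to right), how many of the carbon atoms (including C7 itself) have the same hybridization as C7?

C7 is sp3 (only σ bonds).
C1: sp3 ✓
C2: sp2
C3: sp2
C4: sp3 ✓
C5: sp3 ✓
C6: sp3 ✓
C7: sp3 ✓
C8: sp
C9: sp
C10: sp3 ✓
C11: sp3 ✓
7 carbons are sp3.

7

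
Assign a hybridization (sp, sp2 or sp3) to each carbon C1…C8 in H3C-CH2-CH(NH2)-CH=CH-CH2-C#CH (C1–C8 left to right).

C1: 4 σ bonds; 4 regions of electron density → sp3.
C2 has 4 σ bonds: steric number 4 → sp3.
C3: 4 σ bonds — 4 electron domains, sp3.
C4 is sp2: 3 σ bonds, plus one π bond, 3 electron-density regions.
C5 carries 3 σ bonds, plus one π bond, giving a steric number of 3, so it is sp2.
C6 — 4 σ bonds. Steric number 4, so sp3.
C7 carries 2 σ bonds, plus two π bonds, giving a steric number of 2, so it is sp.
C8 is sp: 2 σ bonds, plus two π bonds, 2 electron-density regions.

C1 sp3, C2 sp3, C3 sp3, C4 sp2, C5 sp2, C6 sp3, C7 sp, C8 sp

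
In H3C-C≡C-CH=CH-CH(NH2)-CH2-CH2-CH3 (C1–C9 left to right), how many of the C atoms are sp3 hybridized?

5

C1: sp3 ✓
C2: sp
C3: sp
C4: sp2
C5: sp2
C6: sp3 ✓
C7: sp3 ✓
C8: sp3 ✓
C9: sp3 ✓
C1, C6, C7, C8, C9 → 5 sp3 carbons.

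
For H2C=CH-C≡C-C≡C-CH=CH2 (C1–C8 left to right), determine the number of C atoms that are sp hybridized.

C1: sp2
C2: sp2
C3: sp ✓
C4: sp ✓
C5: sp ✓
C6: sp ✓
C7: sp2
C8: sp2
C3, C4, C5, C6 → 4 sp carbons.

4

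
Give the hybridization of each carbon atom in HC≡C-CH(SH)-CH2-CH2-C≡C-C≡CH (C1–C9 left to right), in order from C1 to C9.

C1 sp, C2 sp, C3 sp3, C4 sp3, C5 sp3, C6 sp, C7 sp, C8 sp, C9 sp

C1 has 2 σ bonds, plus two π bonds: steric number 2 → sp.
C2 has 2 σ bonds, plus two π bonds: steric number 2 → sp.
C3 (4 σ bonds) has steric number 4: sp3.
C4 is sp3: 4 σ bonds, 4 electron-density regions.
C5 is sp3: 4 σ bonds, 4 electron-density regions.
C6: 2 σ bonds, plus two π bonds; 2 regions of electron density → sp.
C7 is sp: 2 σ bonds, plus two π bonds, 2 electron-density regions.
C8 carries 2 σ bonds, plus two π bonds, giving a steric number of 2, so it is sp.
C9: 2 σ bonds, plus two π bonds; 2 regions of electron density → sp.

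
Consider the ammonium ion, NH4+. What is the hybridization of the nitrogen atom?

Four σ bonds, no lone pair → sp3, tetrahedral.

sp3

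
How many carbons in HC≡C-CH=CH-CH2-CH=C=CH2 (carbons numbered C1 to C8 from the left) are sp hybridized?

3

C1: sp ✓
C2: sp ✓
C3: sp2
C4: sp2
C5: sp3
C6: sp2
C7: sp ✓
C8: sp2
C1, C2, C7 → 3 sp carbons.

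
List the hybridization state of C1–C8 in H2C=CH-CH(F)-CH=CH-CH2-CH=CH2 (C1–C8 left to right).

C1 sp2, C2 sp2, C3 sp3, C4 sp2, C5 sp2, C6 sp3, C7 sp2, C8 sp2

C1 is sp2: 3 σ bonds, plus one π bond, 3 electron-density regions.
C2 — 3 σ bonds, plus one π bond. Steric number 3, so sp2.
C3 has 4 σ bonds: steric number 4 → sp3.
C4: 3 σ bonds, plus one π bond — 3 electron domains, sp2.
C5 has 3 σ bonds, plus one π bond: steric number 3 → sp2.
C6: 4 σ bonds — 4 electron domains, sp3.
C7 is sp2: 3 σ bonds, plus one π bond, 3 electron-density regions.
C8: 3 σ bonds, plus one π bond — 3 electron domains, sp2.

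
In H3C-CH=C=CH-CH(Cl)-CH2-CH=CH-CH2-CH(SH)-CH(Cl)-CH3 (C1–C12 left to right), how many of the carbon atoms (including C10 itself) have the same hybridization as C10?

7

C10 is sp3 (only σ bonds).
C1: sp3 ✓
C2: sp2
C3: sp
C4: sp2
C5: sp3 ✓
C6: sp3 ✓
C7: sp2
C8: sp2
C9: sp3 ✓
C10: sp3 ✓
C11: sp3 ✓
C12: sp3 ✓
7 carbons are sp3.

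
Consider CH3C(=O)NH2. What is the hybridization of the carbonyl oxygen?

The carbonyl oxygen is sp2: 1 σ bond and 2 lone pairs, plus one π bond, 3 electron-density regions.

sp2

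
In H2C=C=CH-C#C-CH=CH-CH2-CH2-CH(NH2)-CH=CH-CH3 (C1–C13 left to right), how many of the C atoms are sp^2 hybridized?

C1: sp2 ✓
C2: sp
C3: sp2 ✓
C4: sp
C5: sp
C6: sp2 ✓
C7: sp2 ✓
C8: sp3
C9: sp3
C10: sp3
C11: sp2 ✓
C12: sp2 ✓
C13: sp3
C1, C3, C6, C7, C11, C12 → 6 sp2 carbons.

6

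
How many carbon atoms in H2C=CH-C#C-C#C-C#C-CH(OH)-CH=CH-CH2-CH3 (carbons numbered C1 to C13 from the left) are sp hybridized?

6

C1: sp2
C2: sp2
C3: sp ✓
C4: sp ✓
C5: sp ✓
C6: sp ✓
C7: sp ✓
C8: sp ✓
C9: sp3
C10: sp2
C11: sp2
C12: sp3
C13: sp3
C3, C4, C5, C6, C7, C8 → 6 sp carbons.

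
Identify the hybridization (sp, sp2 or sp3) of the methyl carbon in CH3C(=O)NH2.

The methyl carbon: 4 σ bonds; 4 regions of electron density → sp3.

sp3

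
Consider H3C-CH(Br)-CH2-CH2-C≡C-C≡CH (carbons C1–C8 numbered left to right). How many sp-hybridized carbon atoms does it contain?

C1: sp3
C2: sp3
C3: sp3
C4: sp3
C5: sp ✓
C6: sp ✓
C7: sp ✓
C8: sp ✓
C5, C6, C7, C8 → 4 sp carbons.

4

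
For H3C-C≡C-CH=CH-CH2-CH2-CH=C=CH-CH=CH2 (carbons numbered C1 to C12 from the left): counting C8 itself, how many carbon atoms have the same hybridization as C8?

C8 is sp2 (one π bond).
C1: sp3
C2: sp
C3: sp
C4: sp2 ✓
C5: sp2 ✓
C6: sp3
C7: sp3
C8: sp2 ✓
C9: sp
C10: sp2 ✓
C11: sp2 ✓
C12: sp2 ✓
6 carbons are sp2.

6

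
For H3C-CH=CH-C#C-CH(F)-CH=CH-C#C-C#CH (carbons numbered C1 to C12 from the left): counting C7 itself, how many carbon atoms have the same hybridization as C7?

C7 is sp2 (one π bond).
C1: sp3
C2: sp2 ✓
C3: sp2 ✓
C4: sp
C5: sp
C6: sp3
C7: sp2 ✓
C8: sp2 ✓
C9: sp
C10: sp
C11: sp
C12: sp
4 carbons are sp2.

4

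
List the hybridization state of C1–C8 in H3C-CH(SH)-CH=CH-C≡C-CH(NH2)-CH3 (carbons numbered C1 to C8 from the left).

C1 is sp3: 4 σ bonds, 4 electron-density regions.
C2: 4 σ bonds — 4 electron domains, sp3.
C3: 3 σ bonds, plus one π bond; 3 regions of electron density → sp2.
C4 (3 σ bonds, plus one π bond) has steric number 3: sp2.
C5 — 2 σ bonds, plus two π bonds. Steric number 2, so sp.
C6 is sp: 2 σ bonds, plus two π bonds, 2 electron-density regions.
C7 carries 4 σ bonds, giving a steric number of 4, so it is sp3.
C8 is sp3: 4 σ bonds, 4 electron-density regions.

C1 sp3, C2 sp3, C3 sp2, C4 sp2, C5 sp, C6 sp, C7 sp3, C8 sp3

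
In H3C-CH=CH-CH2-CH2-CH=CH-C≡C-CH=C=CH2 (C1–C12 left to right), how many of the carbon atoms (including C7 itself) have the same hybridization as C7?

6

C7 is sp2 (one π bond).
C1: sp3
C2: sp2 ✓
C3: sp2 ✓
C4: sp3
C5: sp3
C6: sp2 ✓
C7: sp2 ✓
C8: sp
C9: sp
C10: sp2 ✓
C11: sp
C12: sp2 ✓
6 carbons are sp2.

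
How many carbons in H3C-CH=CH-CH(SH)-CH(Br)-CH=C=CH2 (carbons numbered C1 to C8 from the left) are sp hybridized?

1

C1: sp3
C2: sp2
C3: sp2
C4: sp3
C5: sp3
C6: sp2
C7: sp ✓
C8: sp2
C7 → 1 sp carbon.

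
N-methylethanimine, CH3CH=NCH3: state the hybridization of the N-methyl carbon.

The N-methyl carbon has 4 σ bonds: steric number 4 → sp3.

sp3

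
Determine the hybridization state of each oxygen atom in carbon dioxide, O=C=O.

sp²

One σ bond + two lone pairs = steric number 3 → sp2.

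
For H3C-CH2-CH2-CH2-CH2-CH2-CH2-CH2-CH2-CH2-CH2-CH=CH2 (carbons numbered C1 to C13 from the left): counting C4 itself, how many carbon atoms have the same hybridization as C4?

11

C4 is sp3 (only σ bonds).
C1: sp3 ✓
C2: sp3 ✓
C3: sp3 ✓
C4: sp3 ✓
C5: sp3 ✓
C6: sp3 ✓
C7: sp3 ✓
C8: sp3 ✓
C9: sp3 ✓
C10: sp3 ✓
C11: sp3 ✓
C12: sp2
C13: sp2
11 carbons are sp3.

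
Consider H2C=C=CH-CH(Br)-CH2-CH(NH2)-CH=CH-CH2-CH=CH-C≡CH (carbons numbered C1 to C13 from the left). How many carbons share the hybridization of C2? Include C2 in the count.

C2 is sp (two π bonds).
C1: sp2
C2: sp ✓
C3: sp2
C4: sp3
C5: sp3
C6: sp3
C7: sp2
C8: sp2
C9: sp3
C10: sp2
C11: sp2
C12: sp ✓
C13: sp ✓
3 carbons are sp.

3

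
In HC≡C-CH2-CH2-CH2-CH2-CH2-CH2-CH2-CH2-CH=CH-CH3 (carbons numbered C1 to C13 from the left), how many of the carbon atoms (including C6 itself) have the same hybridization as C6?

C6 is sp3 (only σ bonds).
C1: sp
C2: sp
C3: sp3 ✓
C4: sp3 ✓
C5: sp3 ✓
C6: sp3 ✓
C7: sp3 ✓
C8: sp3 ✓
C9: sp3 ✓
C10: sp3 ✓
C11: sp2
C12: sp2
C13: sp3 ✓
9 carbons are sp3.

9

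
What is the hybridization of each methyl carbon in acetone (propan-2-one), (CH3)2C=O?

Each methyl carbon (4 σ bonds) has steric number 4: sp3.

sp³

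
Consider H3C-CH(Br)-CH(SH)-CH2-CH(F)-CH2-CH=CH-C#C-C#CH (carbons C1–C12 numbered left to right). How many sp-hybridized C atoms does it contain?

C1: sp3
C2: sp3
C3: sp3
C4: sp3
C5: sp3
C6: sp3
C7: sp2
C8: sp2
C9: sp ✓
C10: sp ✓
C11: sp ✓
C12: sp ✓
C9, C10, C11, C12 → 4 sp carbons.

4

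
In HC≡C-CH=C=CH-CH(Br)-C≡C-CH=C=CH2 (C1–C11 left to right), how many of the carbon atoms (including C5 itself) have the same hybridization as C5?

C5 is sp2 (one π bond).
C1: sp
C2: sp
C3: sp2 ✓
C4: sp
C5: sp2 ✓
C6: sp3
C7: sp
C8: sp
C9: sp2 ✓
C10: sp
C11: sp2 ✓
4 carbons are sp2.

4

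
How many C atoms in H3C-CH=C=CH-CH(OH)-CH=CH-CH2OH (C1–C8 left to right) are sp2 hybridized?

C1: sp3
C2: sp2 ✓
C3: sp
C4: sp2 ✓
C5: sp3
C6: sp2 ✓
C7: sp2 ✓
C8: sp3
C2, C4, C6, C7 → 4 sp2 carbons.

4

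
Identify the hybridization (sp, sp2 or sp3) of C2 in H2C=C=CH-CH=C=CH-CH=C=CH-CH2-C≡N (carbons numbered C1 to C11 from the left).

C2 is sp: 2 σ bonds, plus two π bonds, 2 electron-density regions.

sp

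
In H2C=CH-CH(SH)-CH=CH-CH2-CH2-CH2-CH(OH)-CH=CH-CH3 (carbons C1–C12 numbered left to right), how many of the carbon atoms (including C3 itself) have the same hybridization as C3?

C3 is sp3 (only σ bonds).
C1: sp2
C2: sp2
C3: sp3 ✓
C4: sp2
C5: sp2
C6: sp3 ✓
C7: sp3 ✓
C8: sp3 ✓
C9: sp3 ✓
C10: sp2
C11: sp2
C12: sp3 ✓
6 carbons are sp3.

6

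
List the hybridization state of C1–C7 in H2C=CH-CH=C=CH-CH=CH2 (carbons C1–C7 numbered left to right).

C1 is sp2: 3 σ bonds, plus one π bond, 3 electron-density regions.
C2 is sp2: 3 σ bonds, plus one π bond, 3 electron-density regions.
C3 has 3 σ bonds, plus one π bond: steric number 3 → sp2.
C4 (2 σ bonds, plus two π bonds) has steric number 2: sp.
C5: 3 σ bonds, plus one π bond — 3 electron domains, sp2.
C6 — 3 σ bonds, plus one π bond. Steric number 3, so sp2.
C7 carries 3 σ bonds, plus one π bond, giving a steric number of 3, so it is sp2.

C1 sp2, C2 sp2, C3 sp2, C4 sp, C5 sp2, C6 sp2, C7 sp2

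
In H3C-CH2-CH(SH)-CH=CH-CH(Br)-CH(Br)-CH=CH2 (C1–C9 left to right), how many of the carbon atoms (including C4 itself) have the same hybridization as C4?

4

C4 is sp2 (one π bond).
C1: sp3
C2: sp3
C3: sp3
C4: sp2 ✓
C5: sp2 ✓
C6: sp3
C7: sp3
C8: sp2 ✓
C9: sp2 ✓
4 carbons are sp2.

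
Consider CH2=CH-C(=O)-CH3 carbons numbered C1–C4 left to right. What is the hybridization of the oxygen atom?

The oxygen atom — 1 σ bond and 2 lone pairs, plus one π bond. Steric number 3, so sp2.

sp^2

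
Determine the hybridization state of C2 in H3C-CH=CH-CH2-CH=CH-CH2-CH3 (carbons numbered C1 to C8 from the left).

sp²

C2: 3 σ bonds, plus one π bond; 3 regions of electron density → sp2.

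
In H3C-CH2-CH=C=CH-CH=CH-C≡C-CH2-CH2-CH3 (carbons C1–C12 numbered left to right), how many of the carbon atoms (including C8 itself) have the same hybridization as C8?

C8 is sp (two π bonds).
C1: sp3
C2: sp3
C3: sp2
C4: sp ✓
C5: sp2
C6: sp2
C7: sp2
C8: sp ✓
C9: sp ✓
C10: sp3
C11: sp3
C12: sp3
3 carbons are sp.

3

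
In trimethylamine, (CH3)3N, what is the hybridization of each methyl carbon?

sp3

Each methyl carbon — 4 σ bonds. Steric number 4, so sp3.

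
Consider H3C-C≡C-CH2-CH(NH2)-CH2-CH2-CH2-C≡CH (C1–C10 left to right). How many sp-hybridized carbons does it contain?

4

C1: sp3
C2: sp ✓
C3: sp ✓
C4: sp3
C5: sp3
C6: sp3
C7: sp3
C8: sp3
C9: sp ✓
C10: sp ✓
C2, C3, C9, C10 → 4 sp carbons.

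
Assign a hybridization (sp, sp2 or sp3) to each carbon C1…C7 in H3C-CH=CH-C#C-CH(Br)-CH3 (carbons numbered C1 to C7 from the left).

C1 sp3, C2 sp2, C3 sp2, C4 sp, C5 sp, C6 sp3, C7 sp3

C1 — 4 σ bonds. Steric number 4, so sp3.
C2 — 3 σ bonds, plus one π bond. Steric number 3, so sp2.
C3: 3 σ bonds, plus one π bond; 3 regions of electron density → sp2.
C4 is sp: 2 σ bonds, plus two π bonds, 2 electron-density regions.
C5 (2 σ bonds, plus two π bonds) has steric number 2: sp.
C6 (4 σ bonds) has steric number 4: sp3.
C7 — 4 σ bonds. Steric number 4, so sp3.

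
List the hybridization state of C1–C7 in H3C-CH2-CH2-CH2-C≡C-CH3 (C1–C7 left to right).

C1: 4 σ bonds; 4 regions of electron density → sp3.
C2 — 4 σ bonds. Steric number 4, so sp3.
C3 is sp3: 4 σ bonds, 4 electron-density regions.
C4 (4 σ bonds) has steric number 4: sp3.
C5: 2 σ bonds, plus two π bonds — 2 electron domains, sp.
C6 is sp: 2 σ bonds, plus two π bonds, 2 electron-density regions.
C7 has 4 σ bonds: steric number 4 → sp3.

C1 sp3, C2 sp3, C3 sp3, C4 sp3, C5 sp, C6 sp, C7 sp3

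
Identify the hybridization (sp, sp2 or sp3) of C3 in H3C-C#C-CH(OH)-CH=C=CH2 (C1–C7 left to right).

sp

C3: 2 σ bonds, plus two π bonds — 2 electron domains, sp.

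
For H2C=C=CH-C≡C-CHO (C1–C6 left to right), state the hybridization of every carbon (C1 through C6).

C1 carries 3 σ bonds, plus one π bond, giving a steric number of 3, so it is sp2.
C2: 2 σ bonds, plus two π bonds; 2 regions of electron density → sp.
C3 has 3 σ bonds, plus one π bond: steric number 3 → sp2.
C4 — 2 σ bonds, plus two π bonds. Steric number 2, so sp.
C5: 2 σ bonds, plus two π bonds; 2 regions of electron density → sp.
C6 is sp2: 3 σ bonds, plus one π bond, 3 electron-density regions.

C1 sp2, C2 sp, C3 sp2, C4 sp, C5 sp, C6 sp2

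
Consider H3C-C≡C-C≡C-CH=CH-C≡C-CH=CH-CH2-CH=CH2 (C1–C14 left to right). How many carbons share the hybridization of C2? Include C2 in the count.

C2 is sp (two π bonds).
C1: sp3
C2: sp ✓
C3: sp ✓
C4: sp ✓
C5: sp ✓
C6: sp2
C7: sp2
C8: sp ✓
C9: sp ✓
C10: sp2
C11: sp2
C12: sp3
C13: sp2
C14: sp2
6 carbons are sp.

6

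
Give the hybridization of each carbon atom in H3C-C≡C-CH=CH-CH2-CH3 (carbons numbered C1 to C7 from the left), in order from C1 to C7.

C1: 4 σ bonds; 4 regions of electron density → sp3.
C2 (2 σ bonds, plus two π bonds) has steric number 2: sp.
C3 — 2 σ bonds, plus two π bonds. Steric number 2, so sp.
C4: 3 σ bonds, plus one π bond; 3 regions of electron density → sp2.
C5 has 3 σ bonds, plus one π bond: steric number 3 → sp2.
C6: 4 σ bonds — 4 electron domains, sp3.
C7 is sp3: 4 σ bonds, 4 electron-density regions.

C1 sp3, C2 sp, C3 sp, C4 sp2, C5 sp2, C6 sp3, C7 sp3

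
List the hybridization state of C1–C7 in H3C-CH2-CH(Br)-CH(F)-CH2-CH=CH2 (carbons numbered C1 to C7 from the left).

C1 sp3, C2 sp3, C3 sp3, C4 sp3, C5 sp3, C6 sp2, C7 sp2

C1: 4 σ bonds; 4 regions of electron density → sp3.
C2: 4 σ bonds — 4 electron domains, sp3.
C3 carries 4 σ bonds, giving a steric number of 4, so it is sp3.
C4 (4 σ bonds) has steric number 4: sp3.
C5 — 4 σ bonds. Steric number 4, so sp3.
C6 carries 3 σ bonds, plus one π bond, giving a steric number of 3, so it is sp2.
C7 carries 3 σ bonds, plus one π bond, giving a steric number of 3, so it is sp2.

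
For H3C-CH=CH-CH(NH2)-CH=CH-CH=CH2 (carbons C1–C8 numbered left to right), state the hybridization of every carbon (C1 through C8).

C1 carries 4 σ bonds, giving a steric number of 4, so it is sp3.
C2 has 3 σ bonds, plus one π bond: steric number 3 → sp2.
C3 is sp2: 3 σ bonds, plus one π bond, 3 electron-density regions.
C4 has 4 σ bonds: steric number 4 → sp3.
C5: 3 σ bonds, plus one π bond — 3 electron domains, sp2.
C6: 3 σ bonds, plus one π bond; 3 regions of electron density → sp2.
C7 carries 3 σ bonds, plus one π bond, giving a steric number of 3, so it is sp2.
C8: 3 σ bonds, plus one π bond — 3 electron domains, sp2.

C1 sp3, C2 sp2, C3 sp2, C4 sp3, C5 sp2, C6 sp2, C7 sp2, C8 sp2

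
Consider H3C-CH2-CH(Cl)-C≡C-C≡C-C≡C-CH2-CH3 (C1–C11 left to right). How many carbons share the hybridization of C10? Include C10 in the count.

C10 is sp3 (only σ bonds).
C1: sp3 ✓
C2: sp3 ✓
C3: sp3 ✓
C4: sp
C5: sp
C6: sp
C7: sp
C8: sp
C9: sp
C10: sp3 ✓
C11: sp3 ✓
5 carbons are sp3.

5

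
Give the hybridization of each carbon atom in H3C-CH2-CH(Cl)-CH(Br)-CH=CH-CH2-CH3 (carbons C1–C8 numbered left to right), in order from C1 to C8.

C1 has 4 σ bonds: steric number 4 → sp3.
C2 — 4 σ bonds. Steric number 4, so sp3.
C3 has 4 σ bonds: steric number 4 → sp3.
C4 is sp3: 4 σ bonds, 4 electron-density regions.
C5 is sp2: 3 σ bonds, plus one π bond, 3 electron-density regions.
C6 — 3 σ bonds, plus one π bond. Steric number 3, so sp2.
C7: 4 σ bonds; 4 regions of electron density → sp3.
C8: 4 σ bonds; 4 regions of electron density → sp3.

C1 sp3, C2 sp3, C3 sp3, C4 sp3, C5 sp2, C6 sp2, C7 sp3, C8 sp3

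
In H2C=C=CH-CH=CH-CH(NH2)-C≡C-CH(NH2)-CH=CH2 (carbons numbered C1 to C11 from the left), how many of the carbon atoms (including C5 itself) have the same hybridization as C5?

6

C5 is sp2 (one π bond).
C1: sp2 ✓
C2: sp
C3: sp2 ✓
C4: sp2 ✓
C5: sp2 ✓
C6: sp3
C7: sp
C8: sp
C9: sp3
C10: sp2 ✓
C11: sp2 ✓
6 carbons are sp2.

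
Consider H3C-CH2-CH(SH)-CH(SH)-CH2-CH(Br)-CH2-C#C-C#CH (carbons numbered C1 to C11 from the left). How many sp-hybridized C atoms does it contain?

4

C1: sp3
C2: sp3
C3: sp3
C4: sp3
C5: sp3
C6: sp3
C7: sp3
C8: sp ✓
C9: sp ✓
C10: sp ✓
C11: sp ✓
C8, C9, C10, C11 → 4 sp carbons.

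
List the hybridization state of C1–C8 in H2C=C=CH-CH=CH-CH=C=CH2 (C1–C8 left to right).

C1 sp2, C2 sp, C3 sp2, C4 sp2, C5 sp2, C6 sp2, C7 sp, C8 sp2

C1 is sp2: 3 σ bonds, plus one π bond, 3 electron-density regions.
C2 is sp: 2 σ bonds, plus two π bonds, 2 electron-density regions.
C3: 3 σ bonds, plus one π bond; 3 regions of electron density → sp2.
C4 (3 σ bonds, plus one π bond) has steric number 3: sp2.
C5 is sp2: 3 σ bonds, plus one π bond, 3 electron-density regions.
C6: 3 σ bonds, plus one π bond — 3 electron domains, sp2.
C7 — 2 σ bonds, plus two π bonds. Steric number 2, so sp.
C8 has 3 σ bonds, plus one π bond: steric number 3 → sp2.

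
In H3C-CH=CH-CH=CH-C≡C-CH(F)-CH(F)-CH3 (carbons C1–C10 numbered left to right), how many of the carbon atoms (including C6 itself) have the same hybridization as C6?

2

C6 is sp (two π bonds).
C1: sp3
C2: sp2
C3: sp2
C4: sp2
C5: sp2
C6: sp ✓
C7: sp ✓
C8: sp3
C9: sp3
C10: sp3
2 carbons are sp.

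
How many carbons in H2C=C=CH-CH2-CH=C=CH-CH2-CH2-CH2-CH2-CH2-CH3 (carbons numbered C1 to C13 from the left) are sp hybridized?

C1: sp2
C2: sp ✓
C3: sp2
C4: sp3
C5: sp2
C6: sp ✓
C7: sp2
C8: sp3
C9: sp3
C10: sp3
C11: sp3
C12: sp3
C13: sp3
C2, C6 → 2 sp carbons.

2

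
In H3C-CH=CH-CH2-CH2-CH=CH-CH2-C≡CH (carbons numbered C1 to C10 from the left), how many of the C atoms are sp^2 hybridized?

C1: sp3
C2: sp2 ✓
C3: sp2 ✓
C4: sp3
C5: sp3
C6: sp2 ✓
C7: sp2 ✓
C8: sp3
C9: sp
C10: sp
C2, C3, C6, C7 → 4 sp2 carbons.

4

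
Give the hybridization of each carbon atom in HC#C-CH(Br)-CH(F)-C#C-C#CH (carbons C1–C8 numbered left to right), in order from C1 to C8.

C1 sp, C2 sp, C3 sp3, C4 sp3, C5 sp, C6 sp, C7 sp, C8 sp

C1 (2 σ bonds, plus two π bonds) has steric number 2: sp.
C2 has 2 σ bonds, plus two π bonds: steric number 2 → sp.
C3: 4 σ bonds — 4 electron domains, sp3.
C4 (4 σ bonds) has steric number 4: sp3.
C5: 2 σ bonds, plus two π bonds — 2 electron domains, sp.
C6 is sp: 2 σ bonds, plus two π bonds, 2 electron-density regions.
C7 (2 σ bonds, plus two π bonds) has steric number 2: sp.
C8: 2 σ bonds, plus two π bonds; 2 regions of electron density → sp.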